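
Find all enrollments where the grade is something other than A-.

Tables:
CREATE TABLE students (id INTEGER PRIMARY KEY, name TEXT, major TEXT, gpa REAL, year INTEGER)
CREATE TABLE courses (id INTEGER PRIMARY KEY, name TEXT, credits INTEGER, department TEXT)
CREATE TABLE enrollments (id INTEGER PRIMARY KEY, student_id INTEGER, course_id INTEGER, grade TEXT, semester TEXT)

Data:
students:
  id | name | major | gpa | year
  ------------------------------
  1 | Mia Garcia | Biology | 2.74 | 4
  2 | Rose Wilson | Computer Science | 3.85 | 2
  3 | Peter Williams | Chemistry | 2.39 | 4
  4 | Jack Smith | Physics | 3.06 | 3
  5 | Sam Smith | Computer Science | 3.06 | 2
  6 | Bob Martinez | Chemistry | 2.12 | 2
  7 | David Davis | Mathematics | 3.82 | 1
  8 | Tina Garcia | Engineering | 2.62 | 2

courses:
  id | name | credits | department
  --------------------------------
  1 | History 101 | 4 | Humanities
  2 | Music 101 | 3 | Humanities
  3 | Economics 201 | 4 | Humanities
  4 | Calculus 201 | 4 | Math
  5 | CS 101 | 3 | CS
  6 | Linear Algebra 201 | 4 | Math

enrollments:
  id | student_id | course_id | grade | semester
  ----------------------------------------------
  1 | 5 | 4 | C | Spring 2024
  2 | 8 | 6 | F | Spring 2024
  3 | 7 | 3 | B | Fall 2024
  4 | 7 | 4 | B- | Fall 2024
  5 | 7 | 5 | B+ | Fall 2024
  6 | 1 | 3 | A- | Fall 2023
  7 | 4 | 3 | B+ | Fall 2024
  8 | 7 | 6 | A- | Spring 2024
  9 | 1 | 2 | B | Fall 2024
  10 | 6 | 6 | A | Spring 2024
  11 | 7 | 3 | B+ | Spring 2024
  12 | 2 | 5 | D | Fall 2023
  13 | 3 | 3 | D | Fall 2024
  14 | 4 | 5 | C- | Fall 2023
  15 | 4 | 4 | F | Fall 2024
SELECT id, grade FROM enrollments WHERE grade <> 'A-'

Execution result:
id | grade
1 | C
2 | F
3 | B
4 | B-
5 | B+
7 | B+
9 | B
10 | A
11 | B+
12 | D
13 | D
14 | C-
15 | F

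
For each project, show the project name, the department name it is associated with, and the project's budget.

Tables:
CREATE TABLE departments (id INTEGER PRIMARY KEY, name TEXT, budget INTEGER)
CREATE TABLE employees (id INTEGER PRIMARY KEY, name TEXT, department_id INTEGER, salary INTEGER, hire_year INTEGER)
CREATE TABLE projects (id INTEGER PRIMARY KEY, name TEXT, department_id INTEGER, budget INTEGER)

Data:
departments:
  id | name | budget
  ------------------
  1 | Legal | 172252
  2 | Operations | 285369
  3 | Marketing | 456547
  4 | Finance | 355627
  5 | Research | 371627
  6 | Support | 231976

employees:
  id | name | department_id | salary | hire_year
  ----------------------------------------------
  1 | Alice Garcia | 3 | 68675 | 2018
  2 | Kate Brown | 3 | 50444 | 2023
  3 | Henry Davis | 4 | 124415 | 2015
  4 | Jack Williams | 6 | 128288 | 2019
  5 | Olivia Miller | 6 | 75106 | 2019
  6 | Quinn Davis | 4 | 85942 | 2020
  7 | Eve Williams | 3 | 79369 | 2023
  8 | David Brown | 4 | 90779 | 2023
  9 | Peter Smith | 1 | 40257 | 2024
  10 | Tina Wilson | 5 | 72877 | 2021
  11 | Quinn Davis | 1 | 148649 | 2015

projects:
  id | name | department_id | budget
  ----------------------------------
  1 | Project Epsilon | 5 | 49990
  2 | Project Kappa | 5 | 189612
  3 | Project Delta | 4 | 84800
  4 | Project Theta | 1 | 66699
SELECT c.name, p.name AS department, c.budget FROM projects c JOIN departments p ON c.department_id = p.id

Execution result:
name | department | budget
Project Epsilon | Research | 49990
Project Kappa | Research | 189612
Project Delta | Finance | 84800
Project Theta | Legal | 66699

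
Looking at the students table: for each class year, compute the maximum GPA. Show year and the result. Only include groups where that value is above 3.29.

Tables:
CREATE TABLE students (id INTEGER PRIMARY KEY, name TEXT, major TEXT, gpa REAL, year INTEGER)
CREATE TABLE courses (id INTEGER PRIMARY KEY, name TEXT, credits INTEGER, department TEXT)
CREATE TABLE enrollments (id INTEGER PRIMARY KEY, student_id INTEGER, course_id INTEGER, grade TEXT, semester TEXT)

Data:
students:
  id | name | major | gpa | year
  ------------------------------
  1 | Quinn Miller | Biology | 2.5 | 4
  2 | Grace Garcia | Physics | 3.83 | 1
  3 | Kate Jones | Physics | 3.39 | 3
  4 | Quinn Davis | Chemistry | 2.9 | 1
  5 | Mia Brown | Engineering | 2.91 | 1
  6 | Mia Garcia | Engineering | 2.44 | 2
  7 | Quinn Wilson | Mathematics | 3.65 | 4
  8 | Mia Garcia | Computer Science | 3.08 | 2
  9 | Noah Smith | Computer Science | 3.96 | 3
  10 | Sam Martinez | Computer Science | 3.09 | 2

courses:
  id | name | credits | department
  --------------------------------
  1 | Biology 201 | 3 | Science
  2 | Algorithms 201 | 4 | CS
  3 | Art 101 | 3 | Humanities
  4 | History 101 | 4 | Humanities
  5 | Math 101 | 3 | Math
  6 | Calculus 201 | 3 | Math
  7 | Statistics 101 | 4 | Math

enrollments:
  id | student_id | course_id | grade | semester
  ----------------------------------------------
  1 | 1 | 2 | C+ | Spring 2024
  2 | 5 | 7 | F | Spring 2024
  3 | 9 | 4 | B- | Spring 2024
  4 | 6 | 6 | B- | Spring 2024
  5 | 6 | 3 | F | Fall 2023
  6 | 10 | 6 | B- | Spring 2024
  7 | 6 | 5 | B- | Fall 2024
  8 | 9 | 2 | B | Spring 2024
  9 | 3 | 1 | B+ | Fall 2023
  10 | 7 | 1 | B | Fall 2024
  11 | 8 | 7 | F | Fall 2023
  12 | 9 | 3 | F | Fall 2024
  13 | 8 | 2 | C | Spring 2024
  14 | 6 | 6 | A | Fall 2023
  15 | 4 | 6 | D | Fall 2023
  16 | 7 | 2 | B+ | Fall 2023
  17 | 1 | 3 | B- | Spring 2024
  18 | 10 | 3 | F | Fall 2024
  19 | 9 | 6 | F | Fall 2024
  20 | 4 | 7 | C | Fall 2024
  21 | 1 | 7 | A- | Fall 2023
SELECT year, MAX(gpa) AS max_gpa FROM students GROUP BY year HAVING MAX(gpa) > 3.29

Execution result:
year | max_gpa
1 | 3.83
3 | 3.96
4 | 3.65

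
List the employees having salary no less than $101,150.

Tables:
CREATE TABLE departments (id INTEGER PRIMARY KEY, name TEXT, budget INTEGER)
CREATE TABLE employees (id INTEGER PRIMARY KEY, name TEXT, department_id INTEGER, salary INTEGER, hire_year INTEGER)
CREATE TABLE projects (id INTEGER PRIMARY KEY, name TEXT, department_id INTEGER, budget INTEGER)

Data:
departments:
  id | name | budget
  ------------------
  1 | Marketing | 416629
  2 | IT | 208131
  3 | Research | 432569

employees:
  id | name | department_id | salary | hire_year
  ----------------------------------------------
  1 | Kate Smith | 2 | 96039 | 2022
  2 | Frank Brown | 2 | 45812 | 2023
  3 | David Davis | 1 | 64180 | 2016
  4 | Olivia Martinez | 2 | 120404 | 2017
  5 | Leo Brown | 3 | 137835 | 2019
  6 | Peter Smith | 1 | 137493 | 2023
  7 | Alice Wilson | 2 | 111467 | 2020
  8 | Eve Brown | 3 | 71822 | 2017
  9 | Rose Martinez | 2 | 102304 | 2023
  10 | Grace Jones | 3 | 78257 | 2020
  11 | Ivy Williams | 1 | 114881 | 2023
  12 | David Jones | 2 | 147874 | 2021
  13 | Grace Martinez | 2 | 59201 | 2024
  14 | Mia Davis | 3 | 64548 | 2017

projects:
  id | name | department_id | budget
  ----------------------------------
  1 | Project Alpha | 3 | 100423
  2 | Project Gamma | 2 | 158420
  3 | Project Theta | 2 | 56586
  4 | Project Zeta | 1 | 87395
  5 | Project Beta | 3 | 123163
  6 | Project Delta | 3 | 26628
SELECT name, salary FROM employees WHERE salary >= 101150

Execution result:
name | salary
Olivia Martinez | 120404
Leo Brown | 137835
Peter Smith | 137493
Alice Wilson | 111467
Rose Martinez | 102304
Ivy Williams | 114881
David Jones | 147874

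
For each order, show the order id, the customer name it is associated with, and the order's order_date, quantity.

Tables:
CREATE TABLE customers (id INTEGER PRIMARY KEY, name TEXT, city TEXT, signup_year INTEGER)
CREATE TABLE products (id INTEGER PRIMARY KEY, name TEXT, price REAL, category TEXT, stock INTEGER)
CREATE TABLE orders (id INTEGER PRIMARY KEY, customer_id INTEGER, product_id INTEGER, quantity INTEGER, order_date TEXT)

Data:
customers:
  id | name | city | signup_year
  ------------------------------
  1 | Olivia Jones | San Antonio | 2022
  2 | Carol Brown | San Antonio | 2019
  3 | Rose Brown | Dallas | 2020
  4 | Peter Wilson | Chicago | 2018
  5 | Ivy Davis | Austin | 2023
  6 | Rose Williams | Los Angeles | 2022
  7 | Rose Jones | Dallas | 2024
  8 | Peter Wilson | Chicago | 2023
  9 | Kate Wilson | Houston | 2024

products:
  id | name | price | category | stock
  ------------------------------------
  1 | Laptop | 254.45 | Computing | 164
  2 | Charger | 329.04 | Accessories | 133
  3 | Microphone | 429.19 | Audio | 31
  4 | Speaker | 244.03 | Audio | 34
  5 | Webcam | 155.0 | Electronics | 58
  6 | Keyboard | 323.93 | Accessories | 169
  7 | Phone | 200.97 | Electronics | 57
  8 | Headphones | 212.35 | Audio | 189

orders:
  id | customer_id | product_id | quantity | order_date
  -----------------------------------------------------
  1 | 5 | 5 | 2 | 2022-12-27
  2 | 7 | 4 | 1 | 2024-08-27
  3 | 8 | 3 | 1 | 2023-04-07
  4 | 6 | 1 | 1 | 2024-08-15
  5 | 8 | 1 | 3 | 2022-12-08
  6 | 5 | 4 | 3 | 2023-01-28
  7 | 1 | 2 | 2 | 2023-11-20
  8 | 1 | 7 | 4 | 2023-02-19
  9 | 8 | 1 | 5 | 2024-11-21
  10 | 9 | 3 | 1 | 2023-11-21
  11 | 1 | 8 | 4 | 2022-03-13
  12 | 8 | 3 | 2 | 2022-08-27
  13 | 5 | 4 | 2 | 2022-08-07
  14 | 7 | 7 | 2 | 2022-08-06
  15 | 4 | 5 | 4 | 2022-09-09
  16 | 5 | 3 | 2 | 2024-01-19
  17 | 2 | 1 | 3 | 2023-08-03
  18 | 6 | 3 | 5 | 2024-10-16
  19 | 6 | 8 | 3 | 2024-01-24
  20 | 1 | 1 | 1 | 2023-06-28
SELECT c.id, p.name AS customer, c.order_date, c.quantity FROM orders c JOIN customers p ON c.customer_id = p.id

Execution result:
id | customer | order_date | quantity
1 | Ivy Davis | 2022-12-27 | 2
2 | Rose Jones | 2024-08-27 | 1
3 | Peter Wilson | 2023-04-07 | 1
4 | Rose Williams | 2024-08-15 | 1
5 | Peter Wilson | 2022-12-08 | 3
6 | Ivy Davis | 2023-01-28 | 3
7 | Olivia Jones | 2023-11-20 | 2
8 | Olivia Jones | 2023-02-19 | 4
9 | Peter Wilson | 2024-11-21 | 5
10 | Kate Wilson | 2023-11-21 | 1
11 | Olivia Jones | 2022-03-13 | 4
12 | Peter Wilson | 2022-08-27 | 2
13 | Ivy Davis | 2022-08-07 | 2
14 | Rose Jones | 2022-08-06 | 2
15 | Peter Wilson | 2022-09-09 | 4
16 | Ivy Davis | 2024-01-19 | 2
17 | Carol Brown | 2023-08-03 | 3
18 | Rose Williams | 2024-10-16 | 5
19 | Rose Williams | 2024-01-24 | 3
20 | Olivia Jones | 2023-06-28 | 1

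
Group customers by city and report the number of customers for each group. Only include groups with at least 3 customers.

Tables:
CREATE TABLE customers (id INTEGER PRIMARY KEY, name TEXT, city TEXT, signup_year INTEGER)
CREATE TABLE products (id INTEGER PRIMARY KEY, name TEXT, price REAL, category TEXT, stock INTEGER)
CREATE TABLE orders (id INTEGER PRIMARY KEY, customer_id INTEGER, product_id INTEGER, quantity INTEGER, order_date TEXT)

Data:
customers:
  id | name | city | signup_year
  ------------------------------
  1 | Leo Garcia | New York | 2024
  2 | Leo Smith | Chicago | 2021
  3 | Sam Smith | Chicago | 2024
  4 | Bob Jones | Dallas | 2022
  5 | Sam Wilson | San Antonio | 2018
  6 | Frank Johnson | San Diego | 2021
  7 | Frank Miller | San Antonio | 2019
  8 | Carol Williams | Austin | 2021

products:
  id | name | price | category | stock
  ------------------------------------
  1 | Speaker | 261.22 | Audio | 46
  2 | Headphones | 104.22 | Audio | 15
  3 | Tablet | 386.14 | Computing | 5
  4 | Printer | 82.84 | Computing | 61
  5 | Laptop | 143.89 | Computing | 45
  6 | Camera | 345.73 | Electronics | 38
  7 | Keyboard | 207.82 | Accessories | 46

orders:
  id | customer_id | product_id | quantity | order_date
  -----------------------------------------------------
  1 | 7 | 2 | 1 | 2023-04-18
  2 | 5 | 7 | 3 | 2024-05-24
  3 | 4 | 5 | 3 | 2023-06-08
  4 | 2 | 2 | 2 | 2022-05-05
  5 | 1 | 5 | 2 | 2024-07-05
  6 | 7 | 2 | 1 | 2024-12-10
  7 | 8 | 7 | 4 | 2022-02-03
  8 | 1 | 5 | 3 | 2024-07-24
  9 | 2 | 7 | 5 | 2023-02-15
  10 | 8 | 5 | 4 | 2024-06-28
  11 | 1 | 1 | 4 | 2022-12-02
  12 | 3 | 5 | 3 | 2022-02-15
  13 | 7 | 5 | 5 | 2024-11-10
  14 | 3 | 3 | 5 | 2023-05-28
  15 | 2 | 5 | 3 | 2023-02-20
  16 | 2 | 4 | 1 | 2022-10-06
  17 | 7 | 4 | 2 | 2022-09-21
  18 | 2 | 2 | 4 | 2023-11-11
SELECT city, COUNT(*) AS n FROM customers GROUP BY city HAVING COUNT(*) >= 3

Execution result:
(no rows)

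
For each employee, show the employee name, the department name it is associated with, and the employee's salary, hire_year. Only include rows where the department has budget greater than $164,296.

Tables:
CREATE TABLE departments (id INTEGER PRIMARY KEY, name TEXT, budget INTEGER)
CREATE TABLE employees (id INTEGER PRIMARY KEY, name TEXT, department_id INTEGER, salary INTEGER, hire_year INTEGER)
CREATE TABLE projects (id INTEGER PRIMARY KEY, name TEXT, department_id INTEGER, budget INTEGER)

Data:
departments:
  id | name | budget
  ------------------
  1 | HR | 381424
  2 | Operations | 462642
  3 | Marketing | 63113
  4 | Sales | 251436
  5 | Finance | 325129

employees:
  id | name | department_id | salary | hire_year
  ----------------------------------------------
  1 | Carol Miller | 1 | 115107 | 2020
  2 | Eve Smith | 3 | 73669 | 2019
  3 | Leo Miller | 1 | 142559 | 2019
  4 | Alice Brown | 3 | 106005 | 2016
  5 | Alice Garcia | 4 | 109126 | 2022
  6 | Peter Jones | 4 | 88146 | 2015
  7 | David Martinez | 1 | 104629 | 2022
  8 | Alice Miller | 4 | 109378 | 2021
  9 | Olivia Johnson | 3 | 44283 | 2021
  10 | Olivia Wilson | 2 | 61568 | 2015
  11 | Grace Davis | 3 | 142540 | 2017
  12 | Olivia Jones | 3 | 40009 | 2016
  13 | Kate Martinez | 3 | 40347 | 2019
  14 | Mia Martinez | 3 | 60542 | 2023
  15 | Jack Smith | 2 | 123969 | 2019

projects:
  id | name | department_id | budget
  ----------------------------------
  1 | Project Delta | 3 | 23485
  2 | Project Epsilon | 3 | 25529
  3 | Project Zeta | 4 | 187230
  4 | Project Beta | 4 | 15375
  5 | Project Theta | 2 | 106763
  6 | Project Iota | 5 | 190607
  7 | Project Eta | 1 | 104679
SELECT c.name, p.name AS department, c.salary, c.hire_year FROM employees c JOIN departments p ON c.department_id = p.id WHERE p.budget > 164296

Execution result:
name | department | salary | hire_year
Carol Miller | HR | 115107 | 2020
Leo Miller | HR | 142559 | 2019
Alice Garcia | Sales | 109126 | 2022
Peter Jones | Sales | 88146 | 2015
David Martinez | HR | 104629 | 2022
Alice Miller | Sales | 109378 | 2021
Olivia Wilson | Operations | 61568 | 2015
Jack Smith | Operations | 123969 | 2019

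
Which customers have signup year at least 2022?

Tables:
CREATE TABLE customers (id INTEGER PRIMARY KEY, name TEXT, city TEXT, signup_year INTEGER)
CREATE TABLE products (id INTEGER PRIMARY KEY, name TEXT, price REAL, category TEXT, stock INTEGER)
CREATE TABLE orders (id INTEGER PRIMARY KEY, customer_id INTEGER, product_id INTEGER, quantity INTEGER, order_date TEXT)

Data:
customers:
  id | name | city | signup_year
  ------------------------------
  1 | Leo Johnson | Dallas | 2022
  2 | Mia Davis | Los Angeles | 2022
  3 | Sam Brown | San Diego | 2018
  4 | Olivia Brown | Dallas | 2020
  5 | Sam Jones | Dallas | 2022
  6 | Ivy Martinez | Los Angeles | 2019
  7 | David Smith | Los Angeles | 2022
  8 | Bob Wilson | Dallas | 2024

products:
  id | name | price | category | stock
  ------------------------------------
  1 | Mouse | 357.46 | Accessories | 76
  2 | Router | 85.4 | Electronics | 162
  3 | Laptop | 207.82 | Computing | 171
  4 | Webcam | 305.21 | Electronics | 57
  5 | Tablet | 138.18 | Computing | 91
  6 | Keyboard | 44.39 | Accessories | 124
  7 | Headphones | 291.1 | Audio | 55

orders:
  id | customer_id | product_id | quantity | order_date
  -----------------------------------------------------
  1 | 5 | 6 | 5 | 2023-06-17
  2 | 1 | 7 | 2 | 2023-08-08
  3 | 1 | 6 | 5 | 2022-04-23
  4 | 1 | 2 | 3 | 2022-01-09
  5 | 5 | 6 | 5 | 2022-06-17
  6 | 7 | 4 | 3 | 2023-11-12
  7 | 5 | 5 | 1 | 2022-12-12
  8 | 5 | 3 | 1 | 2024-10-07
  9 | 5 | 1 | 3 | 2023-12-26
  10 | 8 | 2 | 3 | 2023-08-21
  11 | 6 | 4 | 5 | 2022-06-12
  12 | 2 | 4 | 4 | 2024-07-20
SELECT name, signup_year FROM customers WHERE signup_year >= 2022

Execution result:
name | signup_year
Leo Johnson | 2022
Mia Davis | 2022
Sam Jones | 2022
David Smith | 2022
Bob Wilson | 2024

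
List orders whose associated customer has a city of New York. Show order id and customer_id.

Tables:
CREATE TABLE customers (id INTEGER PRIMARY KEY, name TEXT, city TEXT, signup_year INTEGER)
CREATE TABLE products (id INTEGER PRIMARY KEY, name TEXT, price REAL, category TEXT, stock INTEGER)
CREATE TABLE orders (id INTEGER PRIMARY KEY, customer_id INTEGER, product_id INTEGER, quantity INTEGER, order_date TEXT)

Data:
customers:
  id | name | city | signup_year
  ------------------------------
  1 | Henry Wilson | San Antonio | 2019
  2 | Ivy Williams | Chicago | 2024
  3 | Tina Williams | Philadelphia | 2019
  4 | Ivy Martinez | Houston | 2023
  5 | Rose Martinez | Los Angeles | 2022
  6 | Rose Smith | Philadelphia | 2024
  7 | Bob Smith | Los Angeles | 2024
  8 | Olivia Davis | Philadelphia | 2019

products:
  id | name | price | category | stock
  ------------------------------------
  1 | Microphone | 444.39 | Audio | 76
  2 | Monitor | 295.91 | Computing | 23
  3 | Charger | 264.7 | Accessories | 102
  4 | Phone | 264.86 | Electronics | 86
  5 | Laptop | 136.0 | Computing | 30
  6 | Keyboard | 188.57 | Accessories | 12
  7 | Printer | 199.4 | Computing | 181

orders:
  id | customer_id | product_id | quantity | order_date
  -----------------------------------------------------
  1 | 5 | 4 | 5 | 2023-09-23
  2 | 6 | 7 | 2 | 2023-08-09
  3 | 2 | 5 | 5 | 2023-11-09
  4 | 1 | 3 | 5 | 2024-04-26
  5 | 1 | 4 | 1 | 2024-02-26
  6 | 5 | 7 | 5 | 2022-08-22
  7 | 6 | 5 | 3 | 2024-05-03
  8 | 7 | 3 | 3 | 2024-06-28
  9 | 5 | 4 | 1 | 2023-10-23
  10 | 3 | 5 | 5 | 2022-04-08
SELECT id, customer_id FROM orders WHERE customer_id IN (SELECT id FROM customers WHERE city = 'New York')

Execution result:
(no rows)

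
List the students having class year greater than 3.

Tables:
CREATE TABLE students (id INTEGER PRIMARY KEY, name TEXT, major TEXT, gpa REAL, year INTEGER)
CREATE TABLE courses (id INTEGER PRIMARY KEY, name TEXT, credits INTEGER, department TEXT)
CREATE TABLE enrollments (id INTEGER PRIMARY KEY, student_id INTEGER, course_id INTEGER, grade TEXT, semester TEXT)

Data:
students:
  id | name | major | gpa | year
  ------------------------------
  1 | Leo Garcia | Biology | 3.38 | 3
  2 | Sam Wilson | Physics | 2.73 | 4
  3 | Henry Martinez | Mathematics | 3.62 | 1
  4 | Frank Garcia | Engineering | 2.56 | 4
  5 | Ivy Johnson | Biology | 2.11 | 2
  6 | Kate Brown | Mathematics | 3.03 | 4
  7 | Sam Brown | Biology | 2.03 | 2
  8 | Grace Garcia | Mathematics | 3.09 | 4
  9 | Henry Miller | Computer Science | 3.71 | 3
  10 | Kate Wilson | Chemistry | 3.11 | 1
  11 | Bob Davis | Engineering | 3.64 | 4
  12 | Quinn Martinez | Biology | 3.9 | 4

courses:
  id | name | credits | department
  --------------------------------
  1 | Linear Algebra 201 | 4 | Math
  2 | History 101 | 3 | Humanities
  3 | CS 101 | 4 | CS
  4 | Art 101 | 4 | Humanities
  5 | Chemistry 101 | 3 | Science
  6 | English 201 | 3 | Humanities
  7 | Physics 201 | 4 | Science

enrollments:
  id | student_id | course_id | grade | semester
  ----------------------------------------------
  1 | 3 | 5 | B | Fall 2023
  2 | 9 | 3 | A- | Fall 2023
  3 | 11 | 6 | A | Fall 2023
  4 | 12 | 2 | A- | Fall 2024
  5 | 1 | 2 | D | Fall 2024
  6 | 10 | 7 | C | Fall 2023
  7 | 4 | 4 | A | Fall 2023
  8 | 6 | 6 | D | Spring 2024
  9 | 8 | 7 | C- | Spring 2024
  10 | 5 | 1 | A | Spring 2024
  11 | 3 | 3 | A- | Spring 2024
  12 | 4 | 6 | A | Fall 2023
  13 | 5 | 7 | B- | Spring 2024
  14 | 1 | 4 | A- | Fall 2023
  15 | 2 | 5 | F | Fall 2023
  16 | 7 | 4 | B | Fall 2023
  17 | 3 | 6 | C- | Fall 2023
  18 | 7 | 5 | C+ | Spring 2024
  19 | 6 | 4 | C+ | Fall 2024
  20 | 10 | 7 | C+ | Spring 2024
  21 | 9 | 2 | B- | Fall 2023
SELECT name, year FROM students WHERE year > 3

Execution result:
name | year
Sam Wilson | 4
Frank Garcia | 4
Kate Brown | 4
Grace Garcia | 4
Bob Davis | 4
Quinn Martinez | 4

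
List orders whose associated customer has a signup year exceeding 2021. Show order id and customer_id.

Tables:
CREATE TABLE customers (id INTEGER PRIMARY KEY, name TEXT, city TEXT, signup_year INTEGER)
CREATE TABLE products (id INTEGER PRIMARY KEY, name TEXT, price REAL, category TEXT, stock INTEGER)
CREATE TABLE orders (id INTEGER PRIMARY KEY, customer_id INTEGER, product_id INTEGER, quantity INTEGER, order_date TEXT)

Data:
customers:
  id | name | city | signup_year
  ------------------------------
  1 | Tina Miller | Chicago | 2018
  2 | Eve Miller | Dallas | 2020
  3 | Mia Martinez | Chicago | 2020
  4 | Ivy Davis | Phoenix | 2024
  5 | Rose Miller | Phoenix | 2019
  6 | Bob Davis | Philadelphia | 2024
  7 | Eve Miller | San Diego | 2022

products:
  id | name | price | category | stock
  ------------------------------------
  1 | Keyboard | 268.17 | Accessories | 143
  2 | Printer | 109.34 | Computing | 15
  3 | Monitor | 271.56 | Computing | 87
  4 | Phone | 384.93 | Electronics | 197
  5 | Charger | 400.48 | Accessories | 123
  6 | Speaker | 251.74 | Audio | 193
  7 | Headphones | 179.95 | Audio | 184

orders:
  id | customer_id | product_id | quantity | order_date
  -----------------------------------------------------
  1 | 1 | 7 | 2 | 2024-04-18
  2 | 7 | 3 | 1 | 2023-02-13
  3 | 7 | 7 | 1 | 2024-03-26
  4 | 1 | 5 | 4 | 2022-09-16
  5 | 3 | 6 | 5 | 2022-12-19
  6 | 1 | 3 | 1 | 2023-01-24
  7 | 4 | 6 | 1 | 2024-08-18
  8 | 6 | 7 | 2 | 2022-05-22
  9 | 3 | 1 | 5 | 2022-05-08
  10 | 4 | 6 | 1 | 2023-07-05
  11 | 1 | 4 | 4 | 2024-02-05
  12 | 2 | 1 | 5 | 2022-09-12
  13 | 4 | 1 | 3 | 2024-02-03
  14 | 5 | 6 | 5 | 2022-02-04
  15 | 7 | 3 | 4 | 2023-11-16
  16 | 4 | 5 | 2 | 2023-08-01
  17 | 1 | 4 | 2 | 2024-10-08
SELECT id, customer_id FROM orders WHERE customer_id IN (SELECT id FROM customers WHERE signup_year > 2021)

Execution result:
id | customer_id
2 | 7
3 | 7
7 | 4
8 | 6
10 | 4
13 | 4
15 | 7
16 | 4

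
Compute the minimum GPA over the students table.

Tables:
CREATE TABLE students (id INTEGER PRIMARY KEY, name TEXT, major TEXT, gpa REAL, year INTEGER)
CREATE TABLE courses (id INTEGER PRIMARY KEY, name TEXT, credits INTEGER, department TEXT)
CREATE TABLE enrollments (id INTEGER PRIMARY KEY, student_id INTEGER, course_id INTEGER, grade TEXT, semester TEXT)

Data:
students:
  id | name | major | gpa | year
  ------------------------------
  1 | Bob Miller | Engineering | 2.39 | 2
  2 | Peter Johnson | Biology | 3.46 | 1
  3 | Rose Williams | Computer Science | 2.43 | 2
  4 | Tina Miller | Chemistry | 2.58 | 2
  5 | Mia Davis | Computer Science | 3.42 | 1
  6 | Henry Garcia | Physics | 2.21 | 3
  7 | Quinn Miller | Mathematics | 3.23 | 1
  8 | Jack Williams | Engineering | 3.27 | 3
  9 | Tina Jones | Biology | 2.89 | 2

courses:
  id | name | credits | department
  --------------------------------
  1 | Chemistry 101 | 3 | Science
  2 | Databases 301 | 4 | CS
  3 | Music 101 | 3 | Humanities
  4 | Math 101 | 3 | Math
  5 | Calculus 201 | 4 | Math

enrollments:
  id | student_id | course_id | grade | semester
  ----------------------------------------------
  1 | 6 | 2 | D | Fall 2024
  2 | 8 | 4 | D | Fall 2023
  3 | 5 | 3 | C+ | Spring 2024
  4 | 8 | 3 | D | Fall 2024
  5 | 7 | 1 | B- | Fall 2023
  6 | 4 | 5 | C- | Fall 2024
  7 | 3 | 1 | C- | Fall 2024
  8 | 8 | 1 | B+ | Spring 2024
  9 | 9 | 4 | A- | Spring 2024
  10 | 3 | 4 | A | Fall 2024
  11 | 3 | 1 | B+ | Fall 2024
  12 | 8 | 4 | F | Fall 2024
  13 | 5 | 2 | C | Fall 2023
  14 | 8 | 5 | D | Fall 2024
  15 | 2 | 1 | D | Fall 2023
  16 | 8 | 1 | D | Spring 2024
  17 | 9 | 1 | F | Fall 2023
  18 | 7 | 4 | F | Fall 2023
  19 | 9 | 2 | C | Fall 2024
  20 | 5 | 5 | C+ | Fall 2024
SELECT MIN(gpa) FROM students

Execution result:
2.21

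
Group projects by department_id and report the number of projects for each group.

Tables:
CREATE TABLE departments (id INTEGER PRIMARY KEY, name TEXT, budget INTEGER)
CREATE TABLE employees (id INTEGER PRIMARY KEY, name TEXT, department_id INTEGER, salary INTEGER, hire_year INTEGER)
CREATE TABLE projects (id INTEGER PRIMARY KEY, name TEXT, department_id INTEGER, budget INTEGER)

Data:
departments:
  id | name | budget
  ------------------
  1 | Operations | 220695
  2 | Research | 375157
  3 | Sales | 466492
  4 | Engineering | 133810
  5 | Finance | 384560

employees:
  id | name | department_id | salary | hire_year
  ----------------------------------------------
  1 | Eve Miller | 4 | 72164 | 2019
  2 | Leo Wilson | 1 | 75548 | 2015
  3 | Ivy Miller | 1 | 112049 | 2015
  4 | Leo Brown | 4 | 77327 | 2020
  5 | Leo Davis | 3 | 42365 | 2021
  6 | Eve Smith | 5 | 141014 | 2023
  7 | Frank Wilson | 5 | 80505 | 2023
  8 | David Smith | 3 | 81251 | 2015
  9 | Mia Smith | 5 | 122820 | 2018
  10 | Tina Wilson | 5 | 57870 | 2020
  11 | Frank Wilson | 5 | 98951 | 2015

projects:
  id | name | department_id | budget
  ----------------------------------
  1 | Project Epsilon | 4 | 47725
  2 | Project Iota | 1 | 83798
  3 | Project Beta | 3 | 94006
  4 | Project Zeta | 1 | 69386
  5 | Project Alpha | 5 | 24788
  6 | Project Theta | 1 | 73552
SELECT department_id, COUNT(*) AS n FROM projects GROUP BY department_id

Execution result:
department_id | n
1 | 3
3 | 1
4 | 1
5 | 1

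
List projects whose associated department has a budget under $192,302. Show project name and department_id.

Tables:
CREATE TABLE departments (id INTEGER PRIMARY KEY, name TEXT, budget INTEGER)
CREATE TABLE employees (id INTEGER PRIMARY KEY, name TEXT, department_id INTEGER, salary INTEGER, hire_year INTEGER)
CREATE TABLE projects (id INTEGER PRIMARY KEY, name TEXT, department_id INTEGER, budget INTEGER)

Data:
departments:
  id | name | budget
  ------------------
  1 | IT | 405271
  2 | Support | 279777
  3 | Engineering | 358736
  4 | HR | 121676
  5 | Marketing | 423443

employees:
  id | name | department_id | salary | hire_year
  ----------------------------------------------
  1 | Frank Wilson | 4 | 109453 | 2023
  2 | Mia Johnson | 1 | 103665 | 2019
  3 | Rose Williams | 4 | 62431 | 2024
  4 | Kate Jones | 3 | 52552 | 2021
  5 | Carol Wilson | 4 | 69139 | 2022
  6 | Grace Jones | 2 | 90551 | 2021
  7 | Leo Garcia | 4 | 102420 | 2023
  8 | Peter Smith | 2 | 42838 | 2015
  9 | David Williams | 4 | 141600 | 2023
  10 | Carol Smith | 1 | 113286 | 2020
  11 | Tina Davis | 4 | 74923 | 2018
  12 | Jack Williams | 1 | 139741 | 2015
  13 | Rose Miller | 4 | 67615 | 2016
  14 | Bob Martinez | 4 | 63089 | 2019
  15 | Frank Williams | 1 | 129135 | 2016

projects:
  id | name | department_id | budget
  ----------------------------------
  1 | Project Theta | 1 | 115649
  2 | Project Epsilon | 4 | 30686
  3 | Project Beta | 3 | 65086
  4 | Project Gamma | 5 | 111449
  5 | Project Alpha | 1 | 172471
SELECT name, department_id FROM projects WHERE department_id IN (SELECT id FROM departments WHERE budget < 192302)

Execution result:
name | department_id
Project Epsilon | 4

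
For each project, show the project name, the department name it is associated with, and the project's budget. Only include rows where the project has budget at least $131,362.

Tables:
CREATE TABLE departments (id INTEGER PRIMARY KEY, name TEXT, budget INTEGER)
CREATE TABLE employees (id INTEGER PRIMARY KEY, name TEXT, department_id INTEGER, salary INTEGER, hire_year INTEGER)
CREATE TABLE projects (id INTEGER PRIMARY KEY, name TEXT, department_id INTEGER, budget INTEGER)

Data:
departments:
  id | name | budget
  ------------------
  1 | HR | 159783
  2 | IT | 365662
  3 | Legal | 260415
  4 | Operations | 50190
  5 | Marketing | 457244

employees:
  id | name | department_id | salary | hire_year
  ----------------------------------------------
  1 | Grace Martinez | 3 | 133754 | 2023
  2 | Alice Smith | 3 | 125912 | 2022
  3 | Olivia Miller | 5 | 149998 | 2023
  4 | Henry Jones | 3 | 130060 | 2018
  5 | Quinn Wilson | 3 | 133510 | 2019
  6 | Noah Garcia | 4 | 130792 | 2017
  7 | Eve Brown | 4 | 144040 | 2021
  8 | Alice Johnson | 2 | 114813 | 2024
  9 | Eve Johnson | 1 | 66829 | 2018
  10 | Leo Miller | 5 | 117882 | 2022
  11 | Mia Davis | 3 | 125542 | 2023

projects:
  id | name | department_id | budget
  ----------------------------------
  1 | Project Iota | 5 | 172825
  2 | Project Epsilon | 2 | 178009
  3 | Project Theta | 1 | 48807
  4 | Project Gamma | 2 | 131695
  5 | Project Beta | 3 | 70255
SELECT c.name, p.name AS department, c.budget FROM projects c JOIN departments p ON c.department_id = p.id WHERE c.budget >= 131362

Execution result:
name | department | budget
Project Iota | Marketing | 172825
Project Epsilon | IT | 178009
Project Gamma | IT | 131695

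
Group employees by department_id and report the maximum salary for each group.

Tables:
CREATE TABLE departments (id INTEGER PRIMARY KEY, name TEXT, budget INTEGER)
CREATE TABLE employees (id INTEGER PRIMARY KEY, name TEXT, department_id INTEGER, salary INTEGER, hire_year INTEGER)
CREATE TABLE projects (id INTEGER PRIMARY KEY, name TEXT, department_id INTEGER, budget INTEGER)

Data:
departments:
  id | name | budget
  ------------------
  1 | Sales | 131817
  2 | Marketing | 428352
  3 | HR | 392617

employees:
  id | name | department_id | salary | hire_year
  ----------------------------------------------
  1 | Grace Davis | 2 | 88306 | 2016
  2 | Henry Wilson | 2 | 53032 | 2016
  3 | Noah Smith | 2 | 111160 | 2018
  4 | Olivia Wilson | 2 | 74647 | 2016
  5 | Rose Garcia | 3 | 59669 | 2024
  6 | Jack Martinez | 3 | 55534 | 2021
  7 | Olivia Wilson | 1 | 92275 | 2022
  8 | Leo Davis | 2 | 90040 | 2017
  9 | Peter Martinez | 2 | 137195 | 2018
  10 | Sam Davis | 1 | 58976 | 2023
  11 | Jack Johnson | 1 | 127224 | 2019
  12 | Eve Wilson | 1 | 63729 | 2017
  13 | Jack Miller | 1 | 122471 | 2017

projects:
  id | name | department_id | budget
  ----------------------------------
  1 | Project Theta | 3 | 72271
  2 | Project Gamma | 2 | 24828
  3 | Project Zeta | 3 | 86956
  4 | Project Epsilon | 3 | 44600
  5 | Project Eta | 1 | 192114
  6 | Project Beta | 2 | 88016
SELECT department_id, MAX(salary) AS max_salary FROM employees GROUP BY department_id

Execution result:
department_id | max_salary
1 | 127224
2 | 137195
3 | 59669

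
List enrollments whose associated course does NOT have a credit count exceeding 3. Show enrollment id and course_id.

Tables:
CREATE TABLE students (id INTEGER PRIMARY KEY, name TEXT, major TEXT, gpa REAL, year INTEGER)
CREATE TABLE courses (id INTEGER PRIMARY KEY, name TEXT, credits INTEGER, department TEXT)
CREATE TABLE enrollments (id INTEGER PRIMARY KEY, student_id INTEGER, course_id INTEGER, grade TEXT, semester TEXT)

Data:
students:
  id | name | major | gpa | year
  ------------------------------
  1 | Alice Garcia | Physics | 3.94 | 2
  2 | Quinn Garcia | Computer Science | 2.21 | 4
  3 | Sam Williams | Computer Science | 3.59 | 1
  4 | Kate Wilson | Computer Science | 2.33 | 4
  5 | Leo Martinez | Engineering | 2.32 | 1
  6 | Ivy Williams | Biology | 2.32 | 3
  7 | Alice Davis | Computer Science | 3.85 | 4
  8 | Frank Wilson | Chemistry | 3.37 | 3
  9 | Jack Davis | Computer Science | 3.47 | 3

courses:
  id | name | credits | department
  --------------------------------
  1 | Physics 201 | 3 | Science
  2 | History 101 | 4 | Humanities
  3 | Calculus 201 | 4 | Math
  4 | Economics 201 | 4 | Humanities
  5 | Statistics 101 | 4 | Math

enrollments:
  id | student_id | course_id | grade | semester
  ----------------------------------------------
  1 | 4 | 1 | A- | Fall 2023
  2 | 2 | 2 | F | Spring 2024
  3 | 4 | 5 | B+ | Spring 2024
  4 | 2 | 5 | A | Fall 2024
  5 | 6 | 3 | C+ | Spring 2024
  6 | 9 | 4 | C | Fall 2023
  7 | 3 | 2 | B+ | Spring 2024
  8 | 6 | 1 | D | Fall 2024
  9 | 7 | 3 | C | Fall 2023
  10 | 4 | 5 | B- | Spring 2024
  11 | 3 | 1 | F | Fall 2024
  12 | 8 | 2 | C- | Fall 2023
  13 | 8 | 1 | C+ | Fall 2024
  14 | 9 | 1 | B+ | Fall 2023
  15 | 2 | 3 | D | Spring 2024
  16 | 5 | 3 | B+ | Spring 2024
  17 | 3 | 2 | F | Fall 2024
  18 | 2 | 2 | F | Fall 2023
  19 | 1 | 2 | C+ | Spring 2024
SELECT id, course_id FROM enrollments WHERE course_id NOT IN (SELECT id FROM courses WHERE credits > 3)

Execution result:
id | course_id
1 | 1
8 | 1
11 | 1
13 | 1
14 | 1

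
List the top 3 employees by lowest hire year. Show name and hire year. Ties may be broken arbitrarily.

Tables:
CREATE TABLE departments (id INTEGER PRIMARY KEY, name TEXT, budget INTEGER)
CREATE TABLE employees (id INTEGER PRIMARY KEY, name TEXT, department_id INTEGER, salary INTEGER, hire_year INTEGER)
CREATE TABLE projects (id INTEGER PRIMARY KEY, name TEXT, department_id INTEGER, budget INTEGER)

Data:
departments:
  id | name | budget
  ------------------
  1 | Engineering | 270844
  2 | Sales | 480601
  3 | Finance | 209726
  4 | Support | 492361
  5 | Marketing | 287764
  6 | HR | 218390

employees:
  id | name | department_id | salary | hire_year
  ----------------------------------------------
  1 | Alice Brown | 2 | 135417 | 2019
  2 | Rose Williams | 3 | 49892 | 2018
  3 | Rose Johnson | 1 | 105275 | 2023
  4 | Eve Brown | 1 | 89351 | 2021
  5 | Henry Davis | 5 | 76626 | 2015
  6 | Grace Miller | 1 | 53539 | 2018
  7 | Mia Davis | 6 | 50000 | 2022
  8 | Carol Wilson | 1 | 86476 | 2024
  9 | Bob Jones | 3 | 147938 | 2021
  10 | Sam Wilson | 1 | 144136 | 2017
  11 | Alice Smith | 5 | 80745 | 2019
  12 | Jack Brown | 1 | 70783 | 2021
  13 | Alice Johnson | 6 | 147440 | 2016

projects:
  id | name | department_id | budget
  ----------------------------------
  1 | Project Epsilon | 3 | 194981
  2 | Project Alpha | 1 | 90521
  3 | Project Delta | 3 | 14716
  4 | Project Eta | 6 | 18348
SELECT name, hire_year FROM employees ORDER BY hire_year ASC LIMIT 3

Execution result:
name | hire_year
Henry Davis | 2015
Alice Johnson | 2016
Sam Wilson | 2017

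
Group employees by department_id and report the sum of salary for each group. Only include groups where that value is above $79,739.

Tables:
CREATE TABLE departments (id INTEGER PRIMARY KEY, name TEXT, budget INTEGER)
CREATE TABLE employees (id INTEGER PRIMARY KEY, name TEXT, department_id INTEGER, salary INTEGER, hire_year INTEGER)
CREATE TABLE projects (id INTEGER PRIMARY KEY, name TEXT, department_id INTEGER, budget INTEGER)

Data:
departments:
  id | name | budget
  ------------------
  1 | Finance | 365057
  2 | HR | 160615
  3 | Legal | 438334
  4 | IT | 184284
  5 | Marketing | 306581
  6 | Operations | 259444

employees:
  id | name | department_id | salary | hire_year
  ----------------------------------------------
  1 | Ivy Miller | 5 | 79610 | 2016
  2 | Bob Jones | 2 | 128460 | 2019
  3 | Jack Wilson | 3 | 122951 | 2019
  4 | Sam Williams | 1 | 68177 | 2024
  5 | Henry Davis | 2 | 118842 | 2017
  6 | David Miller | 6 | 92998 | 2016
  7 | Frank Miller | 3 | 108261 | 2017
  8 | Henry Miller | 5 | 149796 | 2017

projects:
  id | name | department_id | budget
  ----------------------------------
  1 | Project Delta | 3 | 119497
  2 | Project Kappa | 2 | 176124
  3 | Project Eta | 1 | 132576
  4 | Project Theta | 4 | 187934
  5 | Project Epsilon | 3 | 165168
SELECT department_id, SUM(salary) AS sum_salary FROM employees GROUP BY department_id HAVING SUM(salary) > 79739

Execution result:
department_id | sum_salary
2 | 247302
3 | 231212
5 | 229406
6 | 92998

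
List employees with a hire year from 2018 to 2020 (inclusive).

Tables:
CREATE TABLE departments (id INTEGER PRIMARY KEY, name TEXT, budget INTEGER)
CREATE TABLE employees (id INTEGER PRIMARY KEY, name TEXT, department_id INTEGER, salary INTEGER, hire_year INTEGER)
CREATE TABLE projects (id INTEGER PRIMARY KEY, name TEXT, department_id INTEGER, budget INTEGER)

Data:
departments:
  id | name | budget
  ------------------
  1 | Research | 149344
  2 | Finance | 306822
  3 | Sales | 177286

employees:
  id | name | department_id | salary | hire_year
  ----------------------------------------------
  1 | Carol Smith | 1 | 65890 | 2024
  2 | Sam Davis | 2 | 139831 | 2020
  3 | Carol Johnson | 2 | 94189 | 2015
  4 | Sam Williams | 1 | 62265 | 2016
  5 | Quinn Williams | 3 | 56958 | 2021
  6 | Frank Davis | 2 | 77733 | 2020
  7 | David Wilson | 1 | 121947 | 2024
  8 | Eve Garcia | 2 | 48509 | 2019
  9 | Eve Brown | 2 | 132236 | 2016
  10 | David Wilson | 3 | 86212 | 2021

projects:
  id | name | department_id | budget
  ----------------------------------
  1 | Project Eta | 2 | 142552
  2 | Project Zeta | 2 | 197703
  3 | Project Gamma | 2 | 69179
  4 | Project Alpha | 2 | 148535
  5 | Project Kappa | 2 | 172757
SELECT name, hire_year FROM employees WHERE hire_year BETWEEN 2018 AND 2020

Execution result:
name | hire_year
Sam Davis | 2020
Frank Davis | 2020
Eve Garcia | 2019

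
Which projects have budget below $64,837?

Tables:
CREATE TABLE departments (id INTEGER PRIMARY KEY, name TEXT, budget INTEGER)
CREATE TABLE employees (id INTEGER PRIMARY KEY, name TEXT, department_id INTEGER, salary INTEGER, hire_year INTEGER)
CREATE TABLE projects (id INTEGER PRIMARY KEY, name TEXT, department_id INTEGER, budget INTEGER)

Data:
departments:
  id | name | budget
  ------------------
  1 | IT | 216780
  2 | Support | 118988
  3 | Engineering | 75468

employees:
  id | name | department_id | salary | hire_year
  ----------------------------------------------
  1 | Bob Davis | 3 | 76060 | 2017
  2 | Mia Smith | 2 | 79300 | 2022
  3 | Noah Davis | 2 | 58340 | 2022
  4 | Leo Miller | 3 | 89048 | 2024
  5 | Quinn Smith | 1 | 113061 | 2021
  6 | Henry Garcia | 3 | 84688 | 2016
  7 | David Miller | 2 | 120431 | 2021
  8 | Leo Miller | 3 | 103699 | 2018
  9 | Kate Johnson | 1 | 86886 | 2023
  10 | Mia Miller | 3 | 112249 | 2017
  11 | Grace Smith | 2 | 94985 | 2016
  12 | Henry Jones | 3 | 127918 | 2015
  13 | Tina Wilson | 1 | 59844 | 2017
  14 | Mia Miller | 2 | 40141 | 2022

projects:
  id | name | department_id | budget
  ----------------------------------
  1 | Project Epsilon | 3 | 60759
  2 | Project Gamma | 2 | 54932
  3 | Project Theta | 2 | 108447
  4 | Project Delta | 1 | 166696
SELECT name, budget FROM projects WHERE budget < 64837

Execution result:
name | budget
Project Epsilon | 60759
Project Gamma | 54932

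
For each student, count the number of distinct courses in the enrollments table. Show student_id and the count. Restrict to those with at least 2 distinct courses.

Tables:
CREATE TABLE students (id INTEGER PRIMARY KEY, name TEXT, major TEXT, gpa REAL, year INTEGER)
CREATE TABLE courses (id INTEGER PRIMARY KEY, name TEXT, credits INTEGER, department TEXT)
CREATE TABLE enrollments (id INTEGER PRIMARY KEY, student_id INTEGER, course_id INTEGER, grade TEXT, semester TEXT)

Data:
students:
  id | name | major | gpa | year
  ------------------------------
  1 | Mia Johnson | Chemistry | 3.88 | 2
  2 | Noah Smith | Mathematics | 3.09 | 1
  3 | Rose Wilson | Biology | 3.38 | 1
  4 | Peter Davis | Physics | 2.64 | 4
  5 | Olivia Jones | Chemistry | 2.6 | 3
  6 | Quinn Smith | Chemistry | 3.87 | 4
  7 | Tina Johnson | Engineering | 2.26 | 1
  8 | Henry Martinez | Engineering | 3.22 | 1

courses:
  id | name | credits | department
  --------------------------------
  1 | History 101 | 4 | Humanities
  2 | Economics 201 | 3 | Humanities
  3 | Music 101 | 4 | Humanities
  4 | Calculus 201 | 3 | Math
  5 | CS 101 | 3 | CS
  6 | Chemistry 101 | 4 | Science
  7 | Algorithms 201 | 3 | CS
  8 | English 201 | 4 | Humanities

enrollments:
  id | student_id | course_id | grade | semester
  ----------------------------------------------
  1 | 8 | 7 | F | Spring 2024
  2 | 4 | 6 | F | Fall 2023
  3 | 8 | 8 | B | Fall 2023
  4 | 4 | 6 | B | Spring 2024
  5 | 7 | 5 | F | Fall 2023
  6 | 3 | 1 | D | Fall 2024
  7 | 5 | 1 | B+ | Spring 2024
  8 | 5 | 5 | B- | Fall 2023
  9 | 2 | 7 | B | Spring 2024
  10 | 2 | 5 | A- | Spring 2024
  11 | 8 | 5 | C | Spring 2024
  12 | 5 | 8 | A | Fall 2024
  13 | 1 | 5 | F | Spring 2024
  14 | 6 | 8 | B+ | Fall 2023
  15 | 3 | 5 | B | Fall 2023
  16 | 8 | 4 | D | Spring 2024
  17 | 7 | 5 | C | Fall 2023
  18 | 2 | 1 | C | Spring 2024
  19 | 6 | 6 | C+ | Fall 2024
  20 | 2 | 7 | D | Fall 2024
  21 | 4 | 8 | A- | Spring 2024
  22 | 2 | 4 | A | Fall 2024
SELECT student_id, COUNT(DISTINCT course_id) AS distinct_course_count FROM enrollments GROUP BY student_id HAVING COUNT(DISTINCT course_id) >= 2

Execution result:
student_id | distinct_course_count
2 | 4
3 | 2
4 | 2
5 | 3
6 | 2
8 | 4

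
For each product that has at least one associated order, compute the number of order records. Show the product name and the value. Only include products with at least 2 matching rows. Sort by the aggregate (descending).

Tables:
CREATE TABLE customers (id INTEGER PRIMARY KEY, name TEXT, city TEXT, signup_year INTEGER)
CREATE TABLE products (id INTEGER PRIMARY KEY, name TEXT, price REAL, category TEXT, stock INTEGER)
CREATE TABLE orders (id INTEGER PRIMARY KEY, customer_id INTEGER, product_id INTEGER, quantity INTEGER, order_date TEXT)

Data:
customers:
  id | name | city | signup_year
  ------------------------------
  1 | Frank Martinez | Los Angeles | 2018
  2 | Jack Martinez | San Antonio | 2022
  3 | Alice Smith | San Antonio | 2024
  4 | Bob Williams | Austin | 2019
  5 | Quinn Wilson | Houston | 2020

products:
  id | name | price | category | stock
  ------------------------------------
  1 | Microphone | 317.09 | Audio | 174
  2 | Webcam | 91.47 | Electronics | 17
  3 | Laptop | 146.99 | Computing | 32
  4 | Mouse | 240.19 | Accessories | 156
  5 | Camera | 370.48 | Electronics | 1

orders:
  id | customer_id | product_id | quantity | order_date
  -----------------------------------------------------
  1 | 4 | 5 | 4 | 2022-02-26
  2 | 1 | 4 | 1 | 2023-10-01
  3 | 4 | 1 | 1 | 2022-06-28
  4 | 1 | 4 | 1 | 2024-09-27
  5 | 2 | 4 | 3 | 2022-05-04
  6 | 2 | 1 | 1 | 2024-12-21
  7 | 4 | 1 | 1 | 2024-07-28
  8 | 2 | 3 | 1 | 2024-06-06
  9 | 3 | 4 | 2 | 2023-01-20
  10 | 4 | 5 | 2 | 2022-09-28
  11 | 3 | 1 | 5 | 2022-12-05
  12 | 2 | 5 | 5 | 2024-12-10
SELECT p.name, COUNT(*) AS n FROM orders c JOIN products p ON c.product_id = p.id GROUP BY p.id, p.name HAVING COUNT(*) >= 2 ORDER BY n DESC

Execution result:
name | n
Microphone | 4
Mouse | 4
Camera | 3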